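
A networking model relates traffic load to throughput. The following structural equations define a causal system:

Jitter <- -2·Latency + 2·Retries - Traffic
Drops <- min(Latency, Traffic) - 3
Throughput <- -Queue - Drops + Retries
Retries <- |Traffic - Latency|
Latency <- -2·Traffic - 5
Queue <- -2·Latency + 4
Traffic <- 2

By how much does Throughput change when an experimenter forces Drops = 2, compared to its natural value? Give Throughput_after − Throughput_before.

-14

The intervention breaks the incoming arrows to Drops: Drops <- min(Latency, Traffic) - 3 no longer applies, and Drops = 2.
Latency = -2·Traffic - 5  [with Traffic=2]  = -9
Queue = -2·Latency + 4  [with Latency=-9]  = 22
Retries = |Traffic - Latency|  [with Traffic=2, Latency=-9]  = 11
Throughput = -Queue - Drops + Retries  [with Queue=22, Drops=2, Retries=11]  = -13
Without intervention: Latency = -2·Traffic - 5  [with Traffic=2]  = -9; Queue = -2·Latency + 4  [with Latency=-9]  = 22; Drops = min(Latency, Traffic) - 3  [with Latency=-9, Traffic=2]  = -12; Retries = |Traffic - Latency|  [with Traffic=2, Latency=-9]  = 11; Throughput = -Queue - Drops + Retries  [with Queue=22, Drops=-12, Retries=11]  = 1.
Change = -13 − 1 = -14.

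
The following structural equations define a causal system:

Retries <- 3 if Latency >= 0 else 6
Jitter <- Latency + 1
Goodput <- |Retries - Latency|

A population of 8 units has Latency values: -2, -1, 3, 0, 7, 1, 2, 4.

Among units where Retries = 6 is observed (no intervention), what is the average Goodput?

7.5

Observing Retries=6 restricts to units where Retries's equation naturally yields 6: Latency ∈ {-2, -1}. In that subpopulation Goodput = 8, 7, mean 7.5.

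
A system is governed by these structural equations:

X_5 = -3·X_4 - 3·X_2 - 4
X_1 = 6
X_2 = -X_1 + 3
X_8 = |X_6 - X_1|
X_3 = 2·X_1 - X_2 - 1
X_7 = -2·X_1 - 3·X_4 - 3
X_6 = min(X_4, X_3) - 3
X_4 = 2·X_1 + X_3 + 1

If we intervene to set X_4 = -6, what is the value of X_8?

15

do(X_4=-6) replaces the equation X_4 = 2·X_1 + X_3 + 1 with the constant X_4 = -6.
X_2 = -X_1 + 3  [with X_1=6]  = -3
X_3 = 2·X_1 - X_2 - 1  [with X_1=6, X_2=-3]  = 14
X_6 = min(X_4, X_3) - 3  [with X_4=-6, X_3=14]  = -9
X_8 = |X_6 - X_1|  [with X_6=-9, X_1=6]  = 15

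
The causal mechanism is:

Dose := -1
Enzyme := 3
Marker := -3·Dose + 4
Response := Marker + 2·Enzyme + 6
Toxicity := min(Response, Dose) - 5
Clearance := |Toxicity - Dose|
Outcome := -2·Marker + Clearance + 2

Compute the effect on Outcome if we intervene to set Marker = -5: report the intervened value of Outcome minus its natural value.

The intervention breaks the incoming arrows to Marker: Marker := -3·Dose + 4 no longer applies, and Marker = -5.
Response = Marker + 2·Enzyme + 6  [with Marker=-5, Enzyme=3]  = 7
Toxicity = min(Response, Dose) - 5  [with Response=7, Dose=-1]  = -6
Clearance = |Toxicity - Dose|  [with Toxicity=-6, Dose=-1]  = 5
Outcome = -2·Marker + Clearance + 2  [with Marker=-5, Clearance=5]  = 17
Without intervention: Marker = -3·Dose + 4  [with Dose=-1]  = 7; Response = Marker + 2·Enzyme + 6  [with Marker=7, Enzyme=3]  = 19; Toxicity = min(Response, Dose) - 5  [with Response=19, Dose=-1]  = -6; Clearance = |Toxicity - Dose|  [with Toxicity=-6, Dose=-1]  = 5; Outcome = -2·Marker + Clearance + 2  [with Marker=7, Clearance=5]  = -7.
Change = 17 − (-7) = 24.

24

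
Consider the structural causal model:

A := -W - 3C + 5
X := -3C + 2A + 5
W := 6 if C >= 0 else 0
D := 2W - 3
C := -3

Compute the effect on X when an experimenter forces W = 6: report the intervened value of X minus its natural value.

do(W=6) replaces the equation W := 6 if C >= 0 else 0 with the constant W = 6.
A = -W - 3C + 5  [with W=6, C=-3]  = 8
X = -3C + 2A + 5  [with C=-3, A=8]  = 30
Without intervention: W = 6 if C >= 0 else 0  [with C=-3]  = 0; A = -W - 3C + 5  [with W=0, C=-3]  = 14; X = -3C + 2A + 5  [with C=-3, A=14]  = 42.
Change = 30 − 42 = -12.

-12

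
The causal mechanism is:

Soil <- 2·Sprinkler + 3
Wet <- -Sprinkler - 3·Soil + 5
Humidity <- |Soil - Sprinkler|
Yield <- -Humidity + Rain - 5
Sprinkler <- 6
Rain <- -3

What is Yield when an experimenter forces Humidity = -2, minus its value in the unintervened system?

The intervention breaks the incoming arrows to Humidity: Humidity <- |Soil - Sprinkler| no longer applies, and Humidity = -2.
Yield = -Humidity + Rain - 5  [with Humidity=-2, Rain=-3]  = -6
Without intervention: Soil = 2·Sprinkler + 3  [with Sprinkler=6]  = 15; Humidity = |Soil - Sprinkler|  [with Soil=15, Sprinkler=6]  = 9; Yield = -Humidity + Rain - 5  [with Humidity=9, Rain=-3]  = -17.
Change = -6 − (-17) = 11.

11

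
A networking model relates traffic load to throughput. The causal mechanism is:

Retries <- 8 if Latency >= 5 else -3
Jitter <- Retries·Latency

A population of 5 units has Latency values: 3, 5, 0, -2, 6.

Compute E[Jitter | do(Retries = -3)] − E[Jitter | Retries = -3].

do(Retries=-3) breaks Retries's dependence on Latency. With Retries=-3 fixed, Jitter across the units is -9, -15, 0, 6, -18, mean -7.2.
Observing Retries=-3 restricts to units where Retries's equation naturally yields -3: Latency ∈ {3, 0, -2}. In that subpopulation Jitter = -9, 0, 6, mean -1.
Difference = -7.2 − (-1) = -6.2.

-6.2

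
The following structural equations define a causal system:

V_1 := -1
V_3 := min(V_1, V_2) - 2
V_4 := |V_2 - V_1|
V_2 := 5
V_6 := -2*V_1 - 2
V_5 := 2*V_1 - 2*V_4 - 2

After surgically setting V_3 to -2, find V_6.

The intervention breaks the incoming arrows to V_3: V_3 := min(V_1, V_2) - 2 no longer applies, and V_3 = -2.
No directed path runs from V_3 to V_6, so V_6 keeps its natural value.
V_6 = -2*V_1 - 2  [with V_1=-1]  = 0

0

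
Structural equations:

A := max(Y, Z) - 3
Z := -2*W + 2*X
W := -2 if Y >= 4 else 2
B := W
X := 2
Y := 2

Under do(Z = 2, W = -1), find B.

The joint intervention fixes Z = 2, W = -1, removing each variable's own equation.
B = W  [with W=-1]  = -1

-1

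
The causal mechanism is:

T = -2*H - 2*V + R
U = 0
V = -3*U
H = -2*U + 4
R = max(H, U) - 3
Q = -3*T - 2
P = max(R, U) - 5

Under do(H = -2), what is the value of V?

The intervention breaks the incoming arrows to H: H = -2*U + 4 no longer applies, and H = -2.
Since V is not a descendant of the intervened variable, it is unaffected.
V = -3*U  [with U=0]  = 0

0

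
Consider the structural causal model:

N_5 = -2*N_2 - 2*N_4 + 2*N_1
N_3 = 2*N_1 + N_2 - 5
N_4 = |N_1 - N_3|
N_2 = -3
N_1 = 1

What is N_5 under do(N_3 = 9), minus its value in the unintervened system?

-2

do(N_3=9) replaces the equation N_3 = 2*N_1 + N_2 - 5 with the constant N_3 = 9.
N_4 = |N_1 - N_3|  [with N_1=1, N_3=9]  = 8
N_5 = -2*N_2 - 2*N_4 + 2*N_1  [with N_2=-3, N_4=8, N_1=1]  = -8
Without intervention: N_3 = 2*N_1 + N_2 - 5  [with N_1=1, N_2=-3]  = -6; N_4 = |N_1 - N_3|  [with N_1=1, N_3=-6]  = 7; N_5 = -2*N_2 - 2*N_4 + 2*N_1  [with N_2=-3, N_4=7, N_1=1]  = -6.
Change = -8 − (-6) = -2.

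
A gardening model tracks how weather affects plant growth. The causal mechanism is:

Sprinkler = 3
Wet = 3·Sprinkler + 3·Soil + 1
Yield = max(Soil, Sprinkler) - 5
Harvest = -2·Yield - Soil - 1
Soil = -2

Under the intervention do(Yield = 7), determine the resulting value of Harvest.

-13

Intervening sets Yield = 7 and removes its equation (Yield = max(Soil, Sprinkler) - 5).
Harvest = -2·Yield - Soil - 1  [with Yield=7, Soil=-2]  = -13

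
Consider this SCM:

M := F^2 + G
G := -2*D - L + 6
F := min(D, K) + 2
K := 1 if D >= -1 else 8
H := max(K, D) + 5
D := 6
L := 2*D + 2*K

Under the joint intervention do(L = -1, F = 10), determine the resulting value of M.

95

Setting L = -1, F = 10 by intervention discards those variables' equations.
G = -2*D - L + 6  [with D=6, L=-1]  = -5
M = F^2 + G  [with F=10, G=-5]  = 95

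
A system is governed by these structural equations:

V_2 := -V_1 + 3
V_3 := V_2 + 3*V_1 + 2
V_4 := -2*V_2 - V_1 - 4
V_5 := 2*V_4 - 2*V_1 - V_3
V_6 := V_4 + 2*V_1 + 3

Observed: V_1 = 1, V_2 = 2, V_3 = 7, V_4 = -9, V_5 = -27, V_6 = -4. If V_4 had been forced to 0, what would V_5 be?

-9

Intervening sets V_4 = 0 and removes its equation (V_4 := -2*V_2 - V_1 - 4).
V_2 = -V_1 + 3  [with V_1=1]  = 2
V_3 = V_2 + 3*V_1 + 2  [with V_2=2, V_1=1]  = 7
V_5 = 2*V_4 - 2*V_1 - V_3  [with V_4=0, V_1=1, V_3=7]  = -9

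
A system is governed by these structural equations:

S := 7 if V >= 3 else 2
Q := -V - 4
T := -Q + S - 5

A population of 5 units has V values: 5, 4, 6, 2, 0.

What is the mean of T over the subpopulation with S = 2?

Observing S=2 restricts to units where S's equation naturally yields 2: V ∈ {2, 0}. In that subpopulation T = 3, 1, mean 2.

2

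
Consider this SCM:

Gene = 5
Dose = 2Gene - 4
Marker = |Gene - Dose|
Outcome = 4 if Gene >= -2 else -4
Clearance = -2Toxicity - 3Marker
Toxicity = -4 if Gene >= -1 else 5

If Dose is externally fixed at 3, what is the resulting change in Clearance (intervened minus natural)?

-3

do(Dose=3) replaces the equation Dose = 2Gene - 4 with the constant Dose = 3.
Marker = |Gene - Dose|  [with Gene=5, Dose=3]  = 2
Toxicity = -4 if Gene >= -1 else 5  [with Gene=5]  = -4
Clearance = -2Toxicity - 3Marker  [with Toxicity=-4, Marker=2]  = 2
Without intervention: Dose = 2Gene - 4  [with Gene=5]  = 6; Marker = |Gene - Dose|  [with Gene=5, Dose=6]  = 1; Toxicity = -4 if Gene >= -1 else 5  [with Gene=5]  = -4; Clearance = -2Toxicity - 3Marker  [with Toxicity=-4, Marker=1]  = 5.
Change = 2 − 5 = -3.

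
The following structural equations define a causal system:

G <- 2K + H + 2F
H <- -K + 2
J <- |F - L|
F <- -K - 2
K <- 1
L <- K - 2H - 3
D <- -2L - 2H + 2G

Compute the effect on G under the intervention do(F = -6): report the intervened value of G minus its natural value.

-6

Under do(F=-6), the mechanism F <- -K - 2 is discarded; F is fixed at -6.
H = -K + 2  [with K=1]  = 1
G = 2K + H + 2F  [with K=1, H=1, F=-6]  = -9
Without intervention: F = -K - 2  [with K=1]  = -3; H = -K + 2  [with K=1]  = 1; G = 2K + H + 2F  [with K=1, H=1, F=-3]  = -3.
Change = -9 − (-3) = -6.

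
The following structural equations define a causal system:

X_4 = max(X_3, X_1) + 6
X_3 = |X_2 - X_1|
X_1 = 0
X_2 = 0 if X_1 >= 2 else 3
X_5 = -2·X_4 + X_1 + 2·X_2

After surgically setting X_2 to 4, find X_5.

-12

do(X_2=4) replaces the equation X_2 = 0 if X_1 >= 2 else 3 with the constant X_2 = 4.
X_3 = |X_2 - X_1|  [with X_2=4, X_1=0]  = 4
X_4 = max(X_3, X_1) + 6  [with X_3=4, X_1=0]  = 10
X_5 = -2·X_4 + X_1 + 2·X_2  [with X_4=10, X_1=0, X_2=4]  = -12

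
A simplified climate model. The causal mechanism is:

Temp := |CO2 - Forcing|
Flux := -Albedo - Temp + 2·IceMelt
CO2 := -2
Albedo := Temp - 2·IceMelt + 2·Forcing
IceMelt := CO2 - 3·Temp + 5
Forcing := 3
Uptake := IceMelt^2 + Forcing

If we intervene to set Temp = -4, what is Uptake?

228

The intervention breaks the incoming arrows to Temp: Temp := |CO2 - Forcing| no longer applies, and Temp = -4.
IceMelt = CO2 - 3·Temp + 5  [with CO2=-2, Temp=-4]  = 15
Uptake = IceMelt^2 + Forcing  [with IceMelt=15, Forcing=3]  = 228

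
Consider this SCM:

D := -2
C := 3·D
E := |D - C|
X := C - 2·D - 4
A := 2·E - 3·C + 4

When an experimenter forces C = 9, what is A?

-1

do(C=9) replaces the equation C := 3·D with the constant C = 9.
E = |D - C|  [with D=-2, C=9]  = 11
A = 2·E - 3·C + 4  [with E=11, C=9]  = -1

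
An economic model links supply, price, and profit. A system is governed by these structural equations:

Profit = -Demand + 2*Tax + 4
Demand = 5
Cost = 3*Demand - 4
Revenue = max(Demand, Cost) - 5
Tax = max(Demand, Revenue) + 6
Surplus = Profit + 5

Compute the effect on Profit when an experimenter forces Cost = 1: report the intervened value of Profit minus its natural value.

do(Cost=1) replaces the equation Cost = 3*Demand - 4 with the constant Cost = 1.
Revenue = max(Demand, Cost) - 5  [with Demand=5, Cost=1]  = 0
Tax = max(Demand, Revenue) + 6  [with Demand=5, Revenue=0]  = 11
Profit = -Demand + 2*Tax + 4  [with Demand=5, Tax=11]  = 21
Without intervention: Cost = 3*Demand - 4  [with Demand=5]  = 11; Revenue = max(Demand, Cost) - 5  [with Demand=5, Cost=11]  = 6; Tax = max(Demand, Revenue) + 6  [with Demand=5, Revenue=6]  = 12; Profit = -Demand + 2*Tax + 4  [with Demand=5, Tax=12]  = 23.
Change = 21 − 23 = -2.

-2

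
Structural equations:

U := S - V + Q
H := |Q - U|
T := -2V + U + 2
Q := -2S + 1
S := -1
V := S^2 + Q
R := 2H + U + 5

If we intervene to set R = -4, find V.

Intervening sets R = -4 and removes its equation (R := 2H + U + 5).
V is not downstream of the intervention, so its value is determined by the original equations.
Q = -2S + 1  [with S=-1]  = 3
V = S^2 + Q  [with S=-1, Q=3]  = 4

4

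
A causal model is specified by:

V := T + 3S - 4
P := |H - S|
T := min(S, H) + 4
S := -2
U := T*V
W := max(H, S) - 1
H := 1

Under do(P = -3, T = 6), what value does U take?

-24

The joint intervention fixes P = -3, T = 6, removing each variable's own equation.
V = T + 3S - 4  [with T=6, S=-2]  = -4
U = T*V  [with T=6, V=-4]  = -24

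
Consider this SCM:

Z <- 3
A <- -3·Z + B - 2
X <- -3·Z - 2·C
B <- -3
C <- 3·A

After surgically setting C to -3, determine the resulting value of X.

-3

Intervening sets C = -3 and removes its equation (C <- 3·A).
X = -3·Z - 2·C  [with Z=3, C=-3]  = -3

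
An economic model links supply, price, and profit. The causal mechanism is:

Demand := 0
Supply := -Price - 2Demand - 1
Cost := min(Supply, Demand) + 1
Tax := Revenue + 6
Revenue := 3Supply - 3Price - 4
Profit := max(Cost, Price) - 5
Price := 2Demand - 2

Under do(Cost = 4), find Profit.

-1

The intervention breaks the incoming arrows to Cost: Cost := min(Supply, Demand) + 1 no longer applies, and Cost = 4.
Price = 2Demand - 2  [with Demand=0]  = -2
Profit = max(Cost, Price) - 5  [with Cost=4, Price=-2]  = -1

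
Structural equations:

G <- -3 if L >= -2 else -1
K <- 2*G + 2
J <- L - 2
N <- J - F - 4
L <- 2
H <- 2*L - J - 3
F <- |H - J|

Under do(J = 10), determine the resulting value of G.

-3

The intervention breaks the incoming arrows to J: J <- L - 2 no longer applies, and J = 10.
Since G is not a descendant of the intervened variable, it is unaffected.
G = -3 if L >= -2 else -1  [with L=2]  = -3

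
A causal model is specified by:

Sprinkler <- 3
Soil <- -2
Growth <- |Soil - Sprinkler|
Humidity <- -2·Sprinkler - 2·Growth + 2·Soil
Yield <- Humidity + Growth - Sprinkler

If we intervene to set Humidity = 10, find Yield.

Intervening sets Humidity = 10 and removes its equation (Humidity <- -2·Sprinkler - 2·Growth + 2·Soil).
Growth = |Soil - Sprinkler|  [with Soil=-2, Sprinkler=3]  = 5
Yield = Humidity + Growth - Sprinkler  [with Humidity=10, Growth=5, Sprinkler=3]  = 12

12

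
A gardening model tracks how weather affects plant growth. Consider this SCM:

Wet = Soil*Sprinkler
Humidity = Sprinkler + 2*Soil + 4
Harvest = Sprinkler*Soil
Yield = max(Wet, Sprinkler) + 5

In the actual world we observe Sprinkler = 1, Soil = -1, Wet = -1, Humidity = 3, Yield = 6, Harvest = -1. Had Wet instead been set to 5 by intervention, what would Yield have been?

10

do(Wet=5) replaces the equation Wet = Soil*Sprinkler with the constant Wet = 5.
Yield = max(Wet, Sprinkler) + 5  [with Wet=5, Sprinkler=1]  = 10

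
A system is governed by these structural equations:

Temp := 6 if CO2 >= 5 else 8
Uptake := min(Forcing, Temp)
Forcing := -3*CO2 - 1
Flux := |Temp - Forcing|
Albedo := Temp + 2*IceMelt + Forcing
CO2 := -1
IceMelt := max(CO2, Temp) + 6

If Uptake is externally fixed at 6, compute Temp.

8

Intervening sets Uptake = 6 and removes its equation (Uptake := min(Forcing, Temp)).
Temp is not downstream of the intervention, so its value is determined by the original equations.
Temp = 6 if CO2 >= 5 else 8  [with CO2=-1]  = 8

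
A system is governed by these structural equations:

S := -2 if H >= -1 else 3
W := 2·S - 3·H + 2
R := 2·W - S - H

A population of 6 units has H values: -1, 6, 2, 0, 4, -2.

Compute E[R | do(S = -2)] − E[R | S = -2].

4.9

The intervention sets S=-2 in all 6 units regardless of H. Recomputing R per unit gives 5, -44, -16, -2, -30, 12; average -12.5.
Conditioning on S=-2 selects the 5 unit(s) with H ∈ {-1, 6, 2, 0, 4}. Their R values: 5, -44, -16, -2, -30. Mean = -17.4.
Difference = -12.5 − (-17.4) = 4.9.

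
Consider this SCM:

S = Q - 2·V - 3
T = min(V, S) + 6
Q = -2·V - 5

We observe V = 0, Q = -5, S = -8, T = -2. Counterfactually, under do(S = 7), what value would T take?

The intervention breaks the incoming arrows to S: S = Q - 2·V - 3 no longer applies, and S = 7.
T = min(V, S) + 6  [with V=0, S=7]  = 6

6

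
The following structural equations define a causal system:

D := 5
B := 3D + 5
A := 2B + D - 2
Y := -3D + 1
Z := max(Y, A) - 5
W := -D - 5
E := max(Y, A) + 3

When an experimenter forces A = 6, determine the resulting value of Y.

-14

The intervention breaks the incoming arrows to A: A := 2B + D - 2 no longer applies, and A = 6.
Y is not downstream of the intervention, so its value is determined by the original equations.
Y = -3D + 1  [with D=5]  = -14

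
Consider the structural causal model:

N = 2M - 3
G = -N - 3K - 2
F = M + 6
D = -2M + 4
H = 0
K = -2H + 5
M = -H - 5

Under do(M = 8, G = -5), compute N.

The joint intervention fixes M = 8, G = -5, removing each variable's own equation.
N = 2M - 3  [with M=8]  = 13

13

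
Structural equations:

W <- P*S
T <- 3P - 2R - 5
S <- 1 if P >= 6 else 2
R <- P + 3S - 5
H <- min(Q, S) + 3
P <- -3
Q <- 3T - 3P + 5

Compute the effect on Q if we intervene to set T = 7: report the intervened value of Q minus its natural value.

Under do(T=7), the mechanism T <- 3P - 2R - 5 is discarded; T is fixed at 7.
Q = 3T - 3P + 5  [with T=7, P=-3]  = 35
Without intervention: S = 1 if P >= 6 else 2  [with P=-3]  = 2; R = P + 3S - 5  [with P=-3, S=2]  = -2; T = 3P - 2R - 5  [with P=-3, R=-2]  = -10; Q = 3T - 3P + 5  [with T=-10, P=-3]  = -16.
Change = 35 − (-16) = 51.

51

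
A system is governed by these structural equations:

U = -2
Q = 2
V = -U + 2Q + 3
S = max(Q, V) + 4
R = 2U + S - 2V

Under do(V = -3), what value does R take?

8

do(V=-3) replaces the equation V = -U + 2Q + 3 with the constant V = -3.
S = max(Q, V) + 4  [with Q=2, V=-3]  = 6
R = 2U + S - 2V  [with U=-2, S=6, V=-3]  = 8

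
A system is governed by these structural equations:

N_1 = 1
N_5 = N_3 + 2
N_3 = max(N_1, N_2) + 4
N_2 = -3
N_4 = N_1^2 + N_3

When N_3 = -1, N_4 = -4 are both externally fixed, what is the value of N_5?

1

Setting N_3 = -1, N_4 = -4 by intervention discards those variables' equations.
N_5 = N_3 + 2  [with N_3=-1]  = 1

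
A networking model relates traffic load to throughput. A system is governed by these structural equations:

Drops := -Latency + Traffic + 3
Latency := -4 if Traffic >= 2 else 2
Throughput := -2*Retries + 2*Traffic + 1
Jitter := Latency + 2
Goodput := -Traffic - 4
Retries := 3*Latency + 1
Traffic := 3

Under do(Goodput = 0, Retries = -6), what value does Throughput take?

Setting Goodput = 0, Retries = -6 by intervention discards those variables' equations.
Throughput = -2*Retries + 2*Traffic + 1  [with Retries=-6, Traffic=3]  = 19

19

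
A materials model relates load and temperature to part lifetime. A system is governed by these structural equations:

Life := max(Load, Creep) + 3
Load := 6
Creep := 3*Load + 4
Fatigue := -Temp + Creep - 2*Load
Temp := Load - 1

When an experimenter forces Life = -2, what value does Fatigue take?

The intervention breaks the incoming arrows to Life: Life := max(Load, Creep) + 3 no longer applies, and Life = -2.
Since Fatigue is not a descendant of the intervened variable, it is unaffected.
Temp = Load - 1  [with Load=6]  = 5
Creep = 3*Load + 4  [with Load=6]  = 22
Fatigue = -Temp + Creep - 2*Load  [with Temp=5, Creep=22, Load=6]  = 5

5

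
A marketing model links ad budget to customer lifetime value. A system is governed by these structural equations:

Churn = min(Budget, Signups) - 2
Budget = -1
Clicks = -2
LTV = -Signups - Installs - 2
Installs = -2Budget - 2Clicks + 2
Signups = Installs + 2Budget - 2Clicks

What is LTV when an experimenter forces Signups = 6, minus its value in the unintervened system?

Under do(Signups=6), the mechanism Signups = Installs + 2Budget - 2Clicks is discarded; Signups is fixed at 6.
Installs = -2Budget - 2Clicks + 2  [with Budget=-1, Clicks=-2]  = 8
LTV = -Signups - Installs - 2  [with Signups=6, Installs=8]  = -16
Without intervention: Installs = -2Budget - 2Clicks + 2  [with Budget=-1, Clicks=-2]  = 8; Signups = Installs + 2Budget - 2Clicks  [with Installs=8, Budget=-1, Clicks=-2]  = 10; LTV = -Signups - Installs - 2  [with Signups=10, Installs=8]  = -20.
Change = -16 − (-20) = 4.

4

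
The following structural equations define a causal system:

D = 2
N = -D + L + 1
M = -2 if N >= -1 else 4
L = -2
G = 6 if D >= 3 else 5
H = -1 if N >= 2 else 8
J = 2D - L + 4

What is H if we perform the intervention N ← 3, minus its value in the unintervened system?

-9

The intervention breaks the incoming arrows to N: N = -D + L + 1 no longer applies, and N = 3.
H = -1 if N >= 2 else 8  [with N=3]  = -1
Without intervention: N = -D + L + 1  [with D=2, L=-2]  = -3; H = -1 if N >= 2 else 8  [with N=-3]  = 8.
Change = -1 − 8 = -9.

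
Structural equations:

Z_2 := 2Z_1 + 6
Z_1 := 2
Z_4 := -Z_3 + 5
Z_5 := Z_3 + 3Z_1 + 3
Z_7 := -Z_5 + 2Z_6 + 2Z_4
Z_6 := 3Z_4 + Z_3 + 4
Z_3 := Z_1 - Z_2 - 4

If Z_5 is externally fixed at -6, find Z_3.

do(Z_5=-6) replaces the equation Z_5 := Z_3 + 3Z_1 + 3 with the constant Z_5 = -6.
Z_3 is not downstream of the intervention, so its value is determined by the original equations.
Z_2 = 2Z_1 + 6  [with Z_1=2]  = 10
Z_3 = Z_1 - Z_2 - 4  [with Z_1=2, Z_2=10]  = -12

-12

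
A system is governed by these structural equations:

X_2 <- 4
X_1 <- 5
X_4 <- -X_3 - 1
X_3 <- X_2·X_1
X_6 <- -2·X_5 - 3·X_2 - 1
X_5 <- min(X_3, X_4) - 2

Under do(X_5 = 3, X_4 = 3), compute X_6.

Setting X_5 = 3, X_4 = 3 by intervention discards those variables' equations.
X_6 = -2·X_5 - 3·X_2 - 1  [with X_5=3, X_2=4]  = -19

-19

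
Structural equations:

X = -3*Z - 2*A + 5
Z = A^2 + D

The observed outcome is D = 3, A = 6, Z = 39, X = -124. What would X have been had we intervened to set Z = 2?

-13

The intervention breaks the incoming arrows to Z: Z = A^2 + D no longer applies, and Z = 2.
X = -3*Z - 2*A + 5  [with Z=2, A=6]  = -13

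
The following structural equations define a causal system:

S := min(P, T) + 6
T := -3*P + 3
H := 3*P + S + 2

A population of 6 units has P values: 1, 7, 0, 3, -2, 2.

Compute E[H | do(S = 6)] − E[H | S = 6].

4

Under do(S=6), S's equation is replaced by S=6 for every unit. Per-unit H: 11, 29, 8, 17, 2, 14. Mean = 13.5.
Conditioning on S=6 selects the 2 unit(s) with P ∈ {1, 0}. Their H values: 11, 8. Mean = 9.5.
Difference = 13.5 − 9.5 = 4.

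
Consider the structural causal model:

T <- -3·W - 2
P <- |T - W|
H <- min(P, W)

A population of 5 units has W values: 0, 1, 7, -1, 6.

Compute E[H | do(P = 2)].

0.8

Under do(P=2), P's equation is replaced by P=2 for every unit. Per-unit H: 0, 1, 2, -1, 2. Mean = 0.8.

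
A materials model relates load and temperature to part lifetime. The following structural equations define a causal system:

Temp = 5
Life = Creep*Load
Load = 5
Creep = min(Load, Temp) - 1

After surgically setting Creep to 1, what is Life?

The intervention breaks the incoming arrows to Creep: Creep = min(Load, Temp) - 1 no longer applies, and Creep = 1.
Life = Creep*Load  [with Creep=1, Load=5]  = 5

5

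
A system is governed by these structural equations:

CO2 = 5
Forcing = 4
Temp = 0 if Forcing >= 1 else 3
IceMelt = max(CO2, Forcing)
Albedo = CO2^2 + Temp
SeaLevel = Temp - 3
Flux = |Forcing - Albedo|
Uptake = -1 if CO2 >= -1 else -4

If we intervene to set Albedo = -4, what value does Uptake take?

do(Albedo=-4) replaces the equation Albedo = CO2^2 + Temp with the constant Albedo = -4.
Uptake is not downstream of the intervention, so its value is determined by the original equations.
Uptake = -1 if CO2 >= -1 else -4  [with CO2=5]  = -1

-1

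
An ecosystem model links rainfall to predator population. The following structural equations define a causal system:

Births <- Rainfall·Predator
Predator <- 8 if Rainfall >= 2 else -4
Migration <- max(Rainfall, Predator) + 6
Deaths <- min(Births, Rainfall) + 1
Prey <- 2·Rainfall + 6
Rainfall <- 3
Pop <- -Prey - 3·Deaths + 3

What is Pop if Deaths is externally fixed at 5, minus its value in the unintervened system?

-3

Under do(Deaths=5), the mechanism Deaths <- min(Births, Rainfall) + 1 is discarded; Deaths is fixed at 5.
Prey = 2·Rainfall + 6  [with Rainfall=3]  = 12
Pop = -Prey - 3·Deaths + 3  [with Prey=12, Deaths=5]  = -24
Without intervention: Prey = 2·Rainfall + 6  [with Rainfall=3]  = 12; Predator = 8 if Rainfall >= 2 else -4  [with Rainfall=3]  = 8; Births = Rainfall·Predator  [with Rainfall=3, Predator=8]  = 24; Deaths = min(Births, Rainfall) + 1  [with Births=24, Rainfall=3]  = 4; Pop = -Prey - 3·Deaths + 3  [with Prey=12, Deaths=4]  = -21.
Change = -24 − (-21) = -3.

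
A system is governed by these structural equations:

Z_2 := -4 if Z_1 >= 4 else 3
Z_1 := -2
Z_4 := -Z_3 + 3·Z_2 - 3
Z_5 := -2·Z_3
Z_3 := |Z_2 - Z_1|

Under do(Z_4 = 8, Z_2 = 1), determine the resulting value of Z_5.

-6

The joint intervention fixes Z_4 = 8, Z_2 = 1, removing each variable's own equation.
Z_3 = |Z_2 - Z_1|  [with Z_2=1, Z_1=-2]  = 3
Z_5 = -2·Z_3  [with Z_3=3]  = -6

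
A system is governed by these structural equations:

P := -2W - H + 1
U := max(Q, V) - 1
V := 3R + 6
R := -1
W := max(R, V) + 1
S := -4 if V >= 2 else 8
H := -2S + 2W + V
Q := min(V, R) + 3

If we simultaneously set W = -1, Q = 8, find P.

-6

The joint intervention fixes W = -1, Q = 8, removing each variable's own equation.
V = 3R + 6  [with R=-1]  = 3
S = -4 if V >= 2 else 8  [with V=3]  = -4
H = -2S + 2W + V  [with S=-4, W=-1, V=3]  = 9
P = -2W - H + 1  [with W=-1, H=9]  = -6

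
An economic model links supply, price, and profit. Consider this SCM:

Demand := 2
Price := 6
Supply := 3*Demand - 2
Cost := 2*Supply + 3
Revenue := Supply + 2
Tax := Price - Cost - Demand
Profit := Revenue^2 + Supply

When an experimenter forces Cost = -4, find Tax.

Under do(Cost=-4), the mechanism Cost := 2*Supply + 3 is discarded; Cost is fixed at -4.
Tax = Price - Cost - Demand  [with Price=6, Cost=-4, Demand=2]  = 8

8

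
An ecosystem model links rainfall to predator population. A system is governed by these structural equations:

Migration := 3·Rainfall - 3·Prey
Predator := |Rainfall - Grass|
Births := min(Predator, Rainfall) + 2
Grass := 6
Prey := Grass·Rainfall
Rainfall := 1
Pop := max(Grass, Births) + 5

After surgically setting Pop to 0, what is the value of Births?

The intervention breaks the incoming arrows to Pop: Pop := max(Grass, Births) + 5 no longer applies, and Pop = 0.
Births is not downstream of the intervention, so its value is determined by the original equations.
Predator = |Rainfall - Grass|  [with Rainfall=1, Grass=6]  = 5
Births = min(Predator, Rainfall) + 2  [with Predator=5, Rainfall=1]  = 3

3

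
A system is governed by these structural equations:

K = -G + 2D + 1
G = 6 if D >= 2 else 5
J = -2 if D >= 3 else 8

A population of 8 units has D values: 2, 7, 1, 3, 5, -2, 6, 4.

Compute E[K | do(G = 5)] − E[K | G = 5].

The intervention sets G=5 in all 8 units regardless of D. Recomputing K per unit gives 0, 10, -2, 2, 6, -8, 8, 4; average 2.5.
Conditioning on G=5 selects the 2 unit(s) with D ∈ {1, -2}. Their K values: -2, -8. Mean = -5.
Difference = 2.5 − (-5) = 7.5.

7.5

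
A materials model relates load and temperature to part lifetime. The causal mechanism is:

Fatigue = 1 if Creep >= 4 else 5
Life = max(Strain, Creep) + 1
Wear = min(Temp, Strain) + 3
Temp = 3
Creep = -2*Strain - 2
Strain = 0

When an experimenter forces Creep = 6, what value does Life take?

7

The intervention breaks the incoming arrows to Creep: Creep = -2*Strain - 2 no longer applies, and Creep = 6.
Life = max(Strain, Creep) + 1  [with Strain=0, Creep=6]  = 7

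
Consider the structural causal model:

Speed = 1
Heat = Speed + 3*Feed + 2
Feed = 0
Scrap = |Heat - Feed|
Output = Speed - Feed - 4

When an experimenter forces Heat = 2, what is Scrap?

2

The intervention breaks the incoming arrows to Heat: Heat = Speed + 3*Feed + 2 no longer applies, and Heat = 2.
Scrap = |Heat - Feed|  [with Heat=2, Feed=0]  = 2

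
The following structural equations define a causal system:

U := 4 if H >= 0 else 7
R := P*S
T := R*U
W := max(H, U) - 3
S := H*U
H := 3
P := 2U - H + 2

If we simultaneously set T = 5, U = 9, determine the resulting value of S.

27

Under do(T = 5, U = 9), each intervened variable's structural equation is replaced by its fixed value.
S = H*U  [with H=3, U=9]  = 27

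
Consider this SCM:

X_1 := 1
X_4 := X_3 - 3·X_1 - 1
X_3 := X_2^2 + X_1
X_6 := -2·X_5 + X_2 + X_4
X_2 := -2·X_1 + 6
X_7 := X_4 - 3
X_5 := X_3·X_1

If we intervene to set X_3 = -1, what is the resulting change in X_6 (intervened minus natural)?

The intervention breaks the incoming arrows to X_3: X_3 := X_2^2 + X_1 no longer applies, and X_3 = -1.
X_2 = -2·X_1 + 6  [with X_1=1]  = 4
X_4 = X_3 - 3·X_1 - 1  [with X_3=-1, X_1=1]  = -5
X_5 = X_3·X_1  [with X_3=-1, X_1=1]  = -1
X_6 = -2·X_5 + X_2 + X_4  [with X_5=-1, X_2=4, X_4=-5]  = 1
Without intervention: X_2 = -2·X_1 + 6  [with X_1=1]  = 4; X_3 = X_2^2 + X_1  [with X_2=4, X_1=1]  = 17; X_4 = X_3 - 3·X_1 - 1  [with X_3=17, X_1=1]  = 13; X_5 = X_3·X_1  [with X_3=17, X_1=1]  = 17; X_6 = -2·X_5 + X_2 + X_4  [with X_5=17, X_2=4, X_4=13]  = -17.
Change = 1 − (-17) = 18.

18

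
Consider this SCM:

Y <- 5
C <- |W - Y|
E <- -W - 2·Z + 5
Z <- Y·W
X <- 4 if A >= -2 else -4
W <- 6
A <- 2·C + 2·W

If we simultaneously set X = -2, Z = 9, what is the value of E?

Setting X = -2, Z = 9 by intervention discards those variables' equations.
E = -W - 2·Z + 5  [with W=6, Z=9]  = -19

-19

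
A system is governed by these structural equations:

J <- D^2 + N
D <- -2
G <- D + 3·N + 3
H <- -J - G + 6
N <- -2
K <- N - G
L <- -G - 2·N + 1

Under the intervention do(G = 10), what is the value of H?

-6

The intervention breaks the incoming arrows to G: G <- D + 3·N + 3 no longer applies, and G = 10.
J = D^2 + N  [with D=-2, N=-2]  = 2
H = -J - G + 6  [with J=2, G=10]  = -6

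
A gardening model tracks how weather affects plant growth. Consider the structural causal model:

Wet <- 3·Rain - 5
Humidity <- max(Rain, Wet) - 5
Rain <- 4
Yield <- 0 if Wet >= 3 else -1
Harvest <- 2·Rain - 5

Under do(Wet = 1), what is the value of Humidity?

-1

The intervention breaks the incoming arrows to Wet: Wet <- 3·Rain - 5 no longer applies, and Wet = 1.
Humidity = max(Rain, Wet) - 5  [with Rain=4, Wet=1]  = -1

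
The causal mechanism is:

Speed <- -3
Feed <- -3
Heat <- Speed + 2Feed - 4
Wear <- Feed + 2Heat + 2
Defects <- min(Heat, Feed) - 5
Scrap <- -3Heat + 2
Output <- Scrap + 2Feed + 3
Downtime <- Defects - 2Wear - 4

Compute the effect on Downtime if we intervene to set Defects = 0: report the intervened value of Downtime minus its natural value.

18

do(Defects=0) replaces the equation Defects <- min(Heat, Feed) - 5 with the constant Defects = 0.
Heat = Speed + 2Feed - 4  [with Speed=-3, Feed=-3]  = -13
Wear = Feed + 2Heat + 2  [with Feed=-3, Heat=-13]  = -27
Downtime = Defects - 2Wear - 4  [with Defects=0, Wear=-27]  = 50
Without intervention: Heat = Speed + 2Feed - 4  [with Speed=-3, Feed=-3]  = -13; Wear = Feed + 2Heat + 2  [with Feed=-3, Heat=-13]  = -27; Defects = min(Heat, Feed) - 5  [with Heat=-13, Feed=-3]  = -18; Downtime = Defects - 2Wear - 4  [with Defects=-18, Wear=-27]  = 32.
Change = 50 − 32 = 18.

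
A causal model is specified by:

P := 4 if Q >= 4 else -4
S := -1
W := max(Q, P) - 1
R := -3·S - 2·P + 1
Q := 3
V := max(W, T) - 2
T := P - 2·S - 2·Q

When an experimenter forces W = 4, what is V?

2

Intervening sets W = 4 and removes its equation (W := max(Q, P) - 1).
P = 4 if Q >= 4 else -4  [with Q=3]  = -4
T = P - 2·S - 2·Q  [with P=-4, S=-1, Q=3]  = -8
V = max(W, T) - 2  [with W=4, T=-8]  = 2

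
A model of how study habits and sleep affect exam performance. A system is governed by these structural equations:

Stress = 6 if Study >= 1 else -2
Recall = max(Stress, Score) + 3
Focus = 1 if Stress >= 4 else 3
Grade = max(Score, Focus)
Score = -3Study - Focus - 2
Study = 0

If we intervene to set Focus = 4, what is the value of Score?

-6

The intervention breaks the incoming arrows to Focus: Focus = 1 if Stress >= 4 else 3 no longer applies, and Focus = 4.
Score = -3Study - Focus - 2  [with Study=0, Focus=4]  = -6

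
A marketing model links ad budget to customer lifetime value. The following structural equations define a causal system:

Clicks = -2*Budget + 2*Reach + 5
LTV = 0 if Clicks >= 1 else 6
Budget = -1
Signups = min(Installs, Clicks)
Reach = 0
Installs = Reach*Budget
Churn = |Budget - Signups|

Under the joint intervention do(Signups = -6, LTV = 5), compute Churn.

5

Under do(Signups = -6, LTV = 5), each intervened variable's structural equation is replaced by its fixed value.
Churn = |Budget - Signups|  [with Budget=-1, Signups=-6]  = 5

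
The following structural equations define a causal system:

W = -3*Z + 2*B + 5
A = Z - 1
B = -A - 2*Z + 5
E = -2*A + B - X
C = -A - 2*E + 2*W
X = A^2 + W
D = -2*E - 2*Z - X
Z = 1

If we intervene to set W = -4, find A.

0

The intervention breaks the incoming arrows to W: W = -3*Z + 2*B + 5 no longer applies, and W = -4.
Since A is not a descendant of the intervened variable, it is unaffected.
A = Z - 1  [with Z=1]  = 0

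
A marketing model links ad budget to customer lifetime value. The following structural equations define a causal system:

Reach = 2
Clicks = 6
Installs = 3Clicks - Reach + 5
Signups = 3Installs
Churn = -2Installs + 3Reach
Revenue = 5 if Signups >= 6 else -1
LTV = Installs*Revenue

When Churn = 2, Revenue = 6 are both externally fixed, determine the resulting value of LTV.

126

Under do(Churn = 2, Revenue = 6), each intervened variable's structural equation is replaced by its fixed value.
Installs = 3Clicks - Reach + 5  [with Clicks=6, Reach=2]  = 21
LTV = Installs*Revenue  [with Installs=21, Revenue=6]  = 126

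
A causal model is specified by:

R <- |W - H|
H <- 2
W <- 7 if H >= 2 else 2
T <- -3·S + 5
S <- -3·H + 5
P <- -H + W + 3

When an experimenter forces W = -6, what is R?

8

do(W=-6) replaces the equation W <- 7 if H >= 2 else 2 with the constant W = -6.
R = |W - H|  [with W=-6, H=2]  = 8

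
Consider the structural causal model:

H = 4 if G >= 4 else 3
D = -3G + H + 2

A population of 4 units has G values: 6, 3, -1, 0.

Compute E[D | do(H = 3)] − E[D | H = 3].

-4

Every unit gets H=3 under the intervention. D values become -13, -4, 8, 5; E[D|do(H=3)] = -1.
E[D|H=3] averages over only the 3 units with H=3 (G = 3, -1, 0): D = -4, 8, 5, mean 3.
Difference = -1 − 3 = -4.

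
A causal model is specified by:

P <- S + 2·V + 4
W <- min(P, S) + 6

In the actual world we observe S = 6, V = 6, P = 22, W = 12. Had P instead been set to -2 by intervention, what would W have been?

The intervention breaks the incoming arrows to P: P <- S + 2·V + 4 no longer applies, and P = -2.
W = min(P, S) + 6  [with P=-2, S=6]  = 4

4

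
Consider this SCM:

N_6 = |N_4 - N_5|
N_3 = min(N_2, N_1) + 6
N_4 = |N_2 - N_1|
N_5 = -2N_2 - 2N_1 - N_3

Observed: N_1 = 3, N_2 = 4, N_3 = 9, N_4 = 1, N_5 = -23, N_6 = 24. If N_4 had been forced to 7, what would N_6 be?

Under do(N_4=7), the mechanism N_4 = |N_2 - N_1| is discarded; N_4 is fixed at 7.
N_3 = min(N_2, N_1) + 6  [with N_2=4, N_1=3]  = 9
N_5 = -2N_2 - 2N_1 - N_3  [with N_2=4, N_1=3, N_3=9]  = -23
N_6 = |N_4 - N_5|  [with N_4=7, N_5=-23]  = 30

30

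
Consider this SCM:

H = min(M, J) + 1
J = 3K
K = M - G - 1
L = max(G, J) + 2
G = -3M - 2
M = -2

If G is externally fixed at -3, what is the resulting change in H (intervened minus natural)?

19

Under do(G=-3), the mechanism G = -3M - 2 is discarded; G is fixed at -3.
K = M - G - 1  [with M=-2, G=-3]  = 0
J = 3K  [with K=0]  = 0
H = min(M, J) + 1  [with M=-2, J=0]  = -1
Without intervention: G = -3M - 2  [with M=-2]  = 4; K = M - G - 1  [with M=-2, G=4]  = -7; J = 3K  [with K=-7]  = -21; H = min(M, J) + 1  [with M=-2, J=-21]  = -20.
Change = -1 − (-20) = 19.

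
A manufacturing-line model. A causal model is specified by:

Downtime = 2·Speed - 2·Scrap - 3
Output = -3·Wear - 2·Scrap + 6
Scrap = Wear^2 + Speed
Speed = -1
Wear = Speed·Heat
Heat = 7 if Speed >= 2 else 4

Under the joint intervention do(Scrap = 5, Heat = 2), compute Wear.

-2

Setting Scrap = 5, Heat = 2 by intervention discards those variables' equations.
Wear = Speed·Heat  [with Speed=-1, Heat=2]  = -2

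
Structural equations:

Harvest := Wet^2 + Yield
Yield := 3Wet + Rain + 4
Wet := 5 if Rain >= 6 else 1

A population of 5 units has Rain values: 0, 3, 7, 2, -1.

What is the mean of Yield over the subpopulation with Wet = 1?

Conditioning on Wet=1 selects the 4 unit(s) with Rain ∈ {0, 3, 2, -1}. Their Yield values: 7, 10, 9, 6. Mean = 8.

8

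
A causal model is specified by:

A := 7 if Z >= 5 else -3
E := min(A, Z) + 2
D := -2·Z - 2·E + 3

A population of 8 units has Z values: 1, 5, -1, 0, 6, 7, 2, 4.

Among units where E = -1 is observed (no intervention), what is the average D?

Conditioning on E=-1 selects the 5 unit(s) with Z ∈ {1, -1, 0, 2, 4}. Their D values: 3, 7, 5, 1, -3. Mean = 2.6.

2.6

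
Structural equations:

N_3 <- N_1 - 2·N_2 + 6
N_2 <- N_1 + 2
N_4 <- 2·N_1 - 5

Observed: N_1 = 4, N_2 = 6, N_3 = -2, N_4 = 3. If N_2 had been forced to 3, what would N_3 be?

4

The intervention breaks the incoming arrows to N_2: N_2 <- N_1 + 2 no longer applies, and N_2 = 3.
N_3 = N_1 - 2·N_2 + 6  [with N_1=4, N_2=3]  = 4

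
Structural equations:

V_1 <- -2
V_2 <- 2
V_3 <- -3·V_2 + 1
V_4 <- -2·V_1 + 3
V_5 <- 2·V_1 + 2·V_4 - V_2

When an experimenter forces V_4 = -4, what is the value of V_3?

Under do(V_4=-4), the mechanism V_4 <- -2·V_1 + 3 is discarded; V_4 is fixed at -4.
Since V_3 is not a descendant of the intervened variable, it is unaffected.
V_3 = -3·V_2 + 1  [with V_2=2]  = -5

-5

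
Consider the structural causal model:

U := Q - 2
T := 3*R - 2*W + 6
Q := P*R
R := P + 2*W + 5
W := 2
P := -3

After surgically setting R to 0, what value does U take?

-2

The intervention breaks the incoming arrows to R: R := P + 2*W + 5 no longer applies, and R = 0.
Q = P*R  [with P=-3, R=0]  = 0
U = Q - 2  [with Q=0]  = -2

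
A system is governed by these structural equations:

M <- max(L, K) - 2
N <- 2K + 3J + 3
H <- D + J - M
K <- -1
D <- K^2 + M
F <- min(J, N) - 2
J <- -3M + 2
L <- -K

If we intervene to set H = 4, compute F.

do(H=4) replaces the equation H <- D + J - M with the constant H = 4.
F is not downstream of the intervention, so its value is determined by the original equations.
L = -K  [with K=-1]  = 1
M = max(L, K) - 2  [with L=1, K=-1]  = -1
J = -3M + 2  [with M=-1]  = 5
N = 2K + 3J + 3  [with K=-1, J=5]  = 16
F = min(J, N) - 2  [with J=5, N=16]  = 3

3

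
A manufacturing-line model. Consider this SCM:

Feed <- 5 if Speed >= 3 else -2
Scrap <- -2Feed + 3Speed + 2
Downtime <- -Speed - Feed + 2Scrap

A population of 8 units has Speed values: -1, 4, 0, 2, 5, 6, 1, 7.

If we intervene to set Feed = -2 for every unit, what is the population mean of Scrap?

15

The intervention sets Feed=-2 in all 8 units regardless of Speed. Recomputing Scrap per unit gives 3, 18, 6, 12, 21, 24, 9, 27; average 15.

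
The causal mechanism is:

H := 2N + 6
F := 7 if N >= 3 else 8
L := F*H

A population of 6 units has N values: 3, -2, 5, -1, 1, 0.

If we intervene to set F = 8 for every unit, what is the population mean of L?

Every unit gets F=8 under the intervention. L values become 96, 16, 128, 32, 64, 48; E[L|do(F=8)] = 64.

64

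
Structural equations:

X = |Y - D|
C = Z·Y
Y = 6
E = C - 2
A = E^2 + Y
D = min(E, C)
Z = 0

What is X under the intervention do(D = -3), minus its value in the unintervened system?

Under do(D=-3), the mechanism D = min(E, C) is discarded; D is fixed at -3.
X = |Y - D|  [with Y=6, D=-3]  = 9
Without intervention: C = Z·Y  [with Z=0, Y=6]  = 0; E = C - 2  [with C=0]  = -2; D = min(E, C)  [with E=-2, C=0]  = -2; X = |Y - D|  [with Y=6, D=-2]  = 8.
Change = 9 − 8 = 1.

1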